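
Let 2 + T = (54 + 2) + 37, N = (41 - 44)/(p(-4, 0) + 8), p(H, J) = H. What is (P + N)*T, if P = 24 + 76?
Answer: 36127/4 ≈ 9031.8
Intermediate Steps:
P = 100
N = -3/4 (N = (41 - 44)/(-4 + 8) = -3/4 ≈ -0.75000)
T = 91 (T = -2 + ((54 + 2) + 37) = -2 + (56 + 37) = -2 + 93 = 91)
(P + N)*T = (100 - 3/4)*91 = (397/4)*91 = 36127/4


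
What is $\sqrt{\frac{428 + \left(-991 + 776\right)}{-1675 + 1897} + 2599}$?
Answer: $\frac{\sqrt{14237378}}{74} \approx 50.99$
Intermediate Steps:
$\sqrt{\frac{428 + \left(-991 + 776\right)}{-1675 + 1897} + 2599} = \sqrt{\frac{428 - 215}{222} + 2599} = \sqrt{213 \cdot \frac{1}{222} + 2599} = \sqrt{\frac{71}{74} + 2599} = \sqrt{\frac{192397}{74}} = \frac{\sqrt{14237378}}{74}$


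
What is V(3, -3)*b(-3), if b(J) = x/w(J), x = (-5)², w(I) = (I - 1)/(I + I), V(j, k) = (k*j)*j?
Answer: -2025/2 ≈ -1012.5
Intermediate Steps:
V(j, k) = k*j² (V(j, k) = (j*k)*j = k*j²)
w(I) = (-1 + I)/(2*I) (w(I) = (-1 + I)/((2*I)) = (-1 + I)*(1/(2*I)) = (-1 + I)/(2*I))
x = 25
b(J) = 50*J/(-1 + J) (b(J) = 25/(((-1 + J)/(2*J))) = 25*(2*J/(-1 + J)) = 50*J/(-1 + J))
V(3, -3)*b(-3) = (-3*3²)*(50*(-3)/(-1 - 3)) = (-3*9)*(50*(-3)/(-4)) = -1350*(-3)*(-1)/4 = -27*75/2 = -2025/2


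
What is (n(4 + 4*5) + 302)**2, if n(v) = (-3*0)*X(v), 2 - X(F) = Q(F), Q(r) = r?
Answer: 91204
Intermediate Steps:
X(F) = 2 - F
n(v) = 0 (n(v) = (-3*0)*(2 - v) = 0*(2 - v) = 0)
(n(4 + 4*5) + 302)**2 = (0 + 302)**2 = 302**2 = 91204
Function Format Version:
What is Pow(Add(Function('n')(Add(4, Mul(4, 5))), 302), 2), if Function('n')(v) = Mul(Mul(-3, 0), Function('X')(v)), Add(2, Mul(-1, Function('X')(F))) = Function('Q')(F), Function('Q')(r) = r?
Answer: 91204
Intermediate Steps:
Function('X')(F) = Add(2, Mul(-1, F))
Function('n')(v) = 0 (Function('n')(v) = Mul(Mul(-3, 0), Add(2, Mul(-1, v))) = Mul(0, Add(2, Mul(-1, v))) = 0)
Pow(Add(Function('n')(Add(4, Mul(4, 5))), 302), 2) = Pow(Add(0, 302), 2) = Pow(302, 2) = 91204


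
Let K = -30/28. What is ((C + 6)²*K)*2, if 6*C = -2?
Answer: -1445/21 ≈ -68.810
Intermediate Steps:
C = -⅓ (C = (⅙)*(-2) = -⅓ ≈ -0.33333)
K = -15/14 (K = -30*1/28 = -15/14 ≈ -1.0714)
((C + 6)²*K)*2 = ((-⅓ + 6)²*(-15/14))*2 = ((17/3)²*(-15/14))*2 = ((289/9)*(-15/14))*2 = -1445/42*2 = -1445/21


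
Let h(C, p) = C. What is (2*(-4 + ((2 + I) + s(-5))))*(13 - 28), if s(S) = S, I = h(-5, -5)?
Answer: 360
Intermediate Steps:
I = -5
(2*(-4 + ((2 + I) + s(-5))))*(13 - 28) = (2*(-4 + ((2 - 5) - 5)))*(13 - 28) = (2*(-4 + (-3 - 5)))*(-15) = (2*(-4 - 8))*(-15) = (2*(-12))*(-15) = -24*(-15) = 360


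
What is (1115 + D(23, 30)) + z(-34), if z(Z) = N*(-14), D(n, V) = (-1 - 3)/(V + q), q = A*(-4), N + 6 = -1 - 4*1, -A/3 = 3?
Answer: 41875/33 ≈ 1268.9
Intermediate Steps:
A = -9 (A = -3*3 = -9)
N = -11 (N = -6 + (-1 - 4*1) = -6 + (-1 - 4) = -6 - 5 = -11)
q = 36 (q = -9*(-4) = 36)
D(n, V) = -4/(36 + V) (D(n, V) = (-1 - 3)/(V + 36) = -4/(36 + V))
z(Z) = 154 (z(Z) = -11*(-14) = 154)
(1115 + D(23, 30)) + z(-34) = (1115 - 4/(36 + 30)) + 154 = (1115 - 4/66) + 154 = (1115 - 4*1/66) + 154 = (1115 - 2/33) + 154 = 36793/33 + 154 = 41875/33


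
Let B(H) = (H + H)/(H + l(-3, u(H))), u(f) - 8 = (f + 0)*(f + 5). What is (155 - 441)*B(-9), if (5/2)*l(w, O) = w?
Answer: -8580/17 ≈ -504.71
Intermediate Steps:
u(f) = 8 + f*(5 + f) (u(f) = 8 + (f + 0)*(f + 5) = 8 + f*(5 + f))
l(w, O) = 2*w/5
B(H) = 2*H/(-6/5 + H) (B(H) = (H + H)/(H + (⅖)*(-3)) = (2*H)/(H - 6/5) = (2*H)/(-6/5 + H) = 2*H/(-6/5 + H))
(155 - 441)*B(-9) = (155 - 441)*(10*(-9)/(-6 + 5*(-9))) = -2860*(-9)/(-6 - 45) = -2860*(-9)/(-51) = -2860*(-9)*(-1)/51 = -286*30/17 = -8580/17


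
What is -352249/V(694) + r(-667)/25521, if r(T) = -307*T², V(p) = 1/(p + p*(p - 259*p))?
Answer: 1117078460115899303/25521 ≈ 4.3771e+13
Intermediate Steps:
V(p) = 1/(p - 258*p²) (V(p) = 1/(p + p*(-258*p)) = 1/(p - 258*p²))
-352249/V(694) + r(-667)/25521 = -352249/((-1/(694*(-1 + 258*694)))) - 307*(-667)²/25521 = -352249/((-1*1/694/(-1 + 179052))) - 307*444889*(1/25521) = -352249/((-1*1/694/179051)) - 136580923*1/25521 = -352249/((-1*1/694*1/179051)) - 136580923/25521 = -352249/(-1/124261394) - 136580923/25521 = -352249*(-124261394) - 136580923/25521 = 43770951775106 - 136580923/25521 = 1117078460115899303/25521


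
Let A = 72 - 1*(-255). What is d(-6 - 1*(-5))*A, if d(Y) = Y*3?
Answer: -981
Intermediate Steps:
d(Y) = 3*Y
A = 327 (A = 72 + 255 = 327)
d(-6 - 1*(-5))*A = (3*(-6 - 1*(-5)))*327 = (3*(-6 + 5))*327 = (3*(-1))*327 = -3*327 = -981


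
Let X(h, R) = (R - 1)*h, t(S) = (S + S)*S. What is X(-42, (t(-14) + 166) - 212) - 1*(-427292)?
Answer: 412802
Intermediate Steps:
t(S) = 2*S² (t(S) = (2*S)*S = 2*S²)
X(h, R) = h*(-1 + R) (X(h, R) = (-1 + R)*h = h*(-1 + R))
X(-42, (t(-14) + 166) - 212) - 1*(-427292) = -42*(-1 + ((2*(-14)² + 166) - 212)) - 1*(-427292) = -42*(-1 + ((2*196 + 166) - 212)) + 427292 = -42*(-1 + ((392 + 166) - 212)) + 427292 = -42*(-1 + (558 - 212)) + 427292 = -42*(-1 + 346) + 427292 = -42*345 + 427292 = -14490 + 427292 = 412802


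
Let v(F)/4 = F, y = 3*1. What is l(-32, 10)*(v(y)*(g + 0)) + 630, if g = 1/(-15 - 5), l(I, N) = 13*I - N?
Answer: 4428/5 ≈ 885.60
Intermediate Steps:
y = 3
v(F) = 4*F
l(I, N) = -N + 13*I
g = -1/20 (g = 1/(-20) = -1/20 ≈ -0.050000)
l(-32, 10)*(v(y)*(g + 0)) + 630 = (-1*10 + 13*(-32))*((4*3)*(-1/20 + 0)) + 630 = (-10 - 416)*(12*(-1/20)) + 630 = -426*(-⅗) + 630 = 1278/5 + 630 = 4428/5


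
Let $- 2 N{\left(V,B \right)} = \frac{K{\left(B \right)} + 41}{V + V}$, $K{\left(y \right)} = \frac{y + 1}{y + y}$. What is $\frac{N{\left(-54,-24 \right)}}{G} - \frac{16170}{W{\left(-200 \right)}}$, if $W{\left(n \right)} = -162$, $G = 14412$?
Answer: $\frac{14914692551}{149423616} \approx 99.815$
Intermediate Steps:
$K{\left(y \right)} = \frac{1 + y}{2 y}$
$N{\left(V,B \right)} = - \frac{41 + \frac{1 + B}{2 B}}{4 V}$ ($N{\left(V,B \right)} = - \frac{\left(\frac{1 + B}{2 B} + 41\right) \frac{1}{V + V}}{2} = - \frac{\left(41 + \frac{1 + B}{2 B}\right) \frac{1}{2 V}}{2} = - \frac{\frac{1}{2} \frac{1}{V} \left(41 + \frac{1 + B}{2 B}\right)}{2} = - \frac{41 + \frac{1 + B}{2 B}}{4 V}$)
$\frac{N{\left(-54,-24 \right)}}{G} - \frac{16170}{W{\left(-200 \right)}} = \frac{\frac{1}{8} \frac{1}{-24} \frac{1}{-54} \left(-1 - -1992\right)}{14412} - \frac{16170}{-162} = \frac{1}{8} \left(- \frac{1}{24}\right) \left(- \frac{1}{54}\right) \left(-1 + 1992\right) \frac{1}{14412} - - \frac{2695}{27} = \frac{1}{8} \left(- \frac{1}{24}\right) \left(- \frac{1}{54}\right) 1991 \cdot \frac{1}{14412} + \frac{2695}{27} = \frac{1991}{10368} \cdot \frac{1}{14412} + \frac{2695}{27} = \frac{1991}{149423616} + \frac{2695}{27} = \frac{14914692551}{149423616}$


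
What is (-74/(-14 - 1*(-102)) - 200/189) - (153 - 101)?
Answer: -448225/8316 ≈ -53.899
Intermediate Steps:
(-74/(-14 - 1*(-102)) - 200/189) - (153 - 101) = (-74/(-14 + 102) - 200*1/189) - 1*52 = (-74/88 - 200/189) - 52 = (-74*1/88 - 200/189) - 52 = (-37/44 - 200/189) - 52 = -15793/8316 - 52 = -448225/8316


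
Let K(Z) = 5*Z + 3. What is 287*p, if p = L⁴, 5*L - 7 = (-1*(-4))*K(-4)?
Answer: 3973756367/625 ≈ 6.3580e+6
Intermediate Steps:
K(Z) = 3 + 5*Z
L = -61/5 (L = 7/5 + ((-1*(-4))*(3 + 5*(-4)))/5 = 7/5 + (4*(3 - 20))/5 = 7/5 + (4*(-17))/5 = 7/5 + (⅕)*(-68) = 7/5 - 68/5 = -61/5 ≈ -12.200)
p = 13845841/625 (p = (-61/5)⁴ = 13845841/625 ≈ 22153.)
287*p = 287*(13845841/625) = 3973756367/625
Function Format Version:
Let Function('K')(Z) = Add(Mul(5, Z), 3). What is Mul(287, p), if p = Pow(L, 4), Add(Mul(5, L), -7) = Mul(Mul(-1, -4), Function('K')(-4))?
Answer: Rational(3973756367, 625) ≈ 6.3580e+6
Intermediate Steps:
Function('K')(Z) = Add(3, Mul(5, Z))
L = Rational(-61, 5) (L = Add(Rational(7, 5), Mul(Rational(1, 5), Mul(Mul(-1, -4), Add(3, Mul(5, -4))))) = Add(Rational(7, 5), Mul(Rational(1, 5), Mul(4, Add(3, -20)))) = Add(Rational(7, 5), Mul(Rational(1, 5), Mul(4, -17))) = Add(Rational(7, 5), Mul(Rational(1, 5), -68)) = Add(Rational(7, 5), Rational(-68, 5)) = Rational(-61, 5) ≈ -12.200)
p = Rational(13845841, 625) (p = Pow(Rational(-61, 5), 4) = Rational(13845841, 625) ≈ 22153.)
Mul(287, p) = Mul(287, Rational(13845841, 625)) = Rational(3973756367, 625)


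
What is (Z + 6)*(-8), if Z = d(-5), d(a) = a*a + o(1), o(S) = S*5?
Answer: -288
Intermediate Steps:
o(S) = 5*S
d(a) = 5 + a² (d(a) = a*a + 5*1 = a² + 5 = 5 + a²)
Z = 30 (Z = 5 + (-5)² = 5 + 25 = 30)
(Z + 6)*(-8) = (30 + 6)*(-8) = 36*(-8) = -288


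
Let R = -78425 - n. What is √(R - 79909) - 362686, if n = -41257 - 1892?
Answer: -362686 + I*√115185 ≈ -3.6269e+5 + 339.39*I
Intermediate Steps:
n = -43149
R = -35276 (R = -78425 - 1*(-43149) = -78425 + 43149 = -35276)
√(R - 79909) - 362686 = √(-35276 - 79909) - 362686 = √(-115185) - 362686 = I*√115185 - 362686 = -362686 + I*√115185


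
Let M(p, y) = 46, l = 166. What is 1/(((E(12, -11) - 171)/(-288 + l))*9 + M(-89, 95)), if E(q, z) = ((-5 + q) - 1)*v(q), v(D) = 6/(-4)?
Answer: 61/3616 ≈ 0.016869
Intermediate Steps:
v(D) = -3/2 (v(D) = 6*(-¼) = -3/2)
E(q, z) = 9 - 3*q/2 (E(q, z) = ((-5 + q) - 1)*(-3/2) = (-6 + q)*(-3/2) = 9 - 3*q/2)
1/(((E(12, -11) - 171)/(-288 + l))*9 + M(-89, 95)) = 1/((((9 - 3/2*12) - 171)/(-288 + 166))*9 + 46) = 1/((((9 - 18) - 171)/(-122))*9 + 46) = 1/(((-9 - 171)*(-1/122))*9 + 46) = 1/(-180*(-1/122)*9 + 46) = 1/((90/61)*9 + 46) = 1/(810/61 + 46) = 1/(3616/61) = 61/3616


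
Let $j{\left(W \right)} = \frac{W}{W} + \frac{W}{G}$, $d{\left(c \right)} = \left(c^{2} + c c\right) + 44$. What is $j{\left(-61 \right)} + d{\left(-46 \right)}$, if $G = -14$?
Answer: $\frac{59939}{14} \approx 4281.4$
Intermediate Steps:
$d{\left(c \right)} = 44 + 2 c^{2}$ ($d{\left(c \right)} = \left(c^{2} + c^{2}\right) + 44 = 2 c^{2} + 44 = 44 + 2 c^{2}$)
$j{\left(W \right)} = 1 - \frac{W}{14}$ ($j{\left(W \right)} = \frac{W}{W} + \frac{W}{-14} = 1 + W \left(- \frac{1}{14}\right) = 1 - \frac{W}{14}$)
$j{\left(-61 \right)} + d{\left(-46 \right)} = \left(1 - - \frac{61}{14}\right) + \left(44 + 2 \left(-46\right)^{2}\right) = \left(1 + \frac{61}{14}\right) + \left(44 + 2 \cdot 2116\right) = \frac{75}{14} + \left(44 + 4232\right) = \frac{75}{14} + 4276 = \frac{59939}{14}$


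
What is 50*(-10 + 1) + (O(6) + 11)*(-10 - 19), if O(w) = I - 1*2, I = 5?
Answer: -856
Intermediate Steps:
O(w) = 3 (O(w) = 5 - 1*2 = 5 - 2 = 3)
50*(-10 + 1) + (O(6) + 11)*(-10 - 19) = 50*(-10 + 1) + (3 + 11)*(-10 - 19) = 50*(-9) + 14*(-29) = -450 - 406 = -856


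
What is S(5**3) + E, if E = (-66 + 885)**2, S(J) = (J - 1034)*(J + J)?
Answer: 443511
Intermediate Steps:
S(J) = 2*J*(-1034 + J) (S(J) = (-1034 + J)*(2*J) = 2*J*(-1034 + J))
E = 670761 (E = 819**2 = 670761)
S(5**3) + E = 2*5**3*(-1034 + 5**3) + 670761 = 2*125*(-1034 + 125) + 670761 = 2*125*(-909) + 670761 = -227250 + 670761 = 443511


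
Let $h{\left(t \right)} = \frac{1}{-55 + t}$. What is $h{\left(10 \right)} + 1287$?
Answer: $\frac{57914}{45} \approx 1287.0$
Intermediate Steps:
$h{\left(10 \right)} + 1287 = \frac{1}{-55 + 10} + 1287 = \frac{1}{-45} + 1287 = - \frac{1}{45} + 1287 = \frac{57914}{45}$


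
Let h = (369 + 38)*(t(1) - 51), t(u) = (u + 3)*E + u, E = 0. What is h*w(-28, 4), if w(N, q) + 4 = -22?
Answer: 529100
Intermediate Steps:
t(u) = u (t(u) = (u + 3)*0 + u = (3 + u)*0 + u = 0 + u = u)
w(N, q) = -26 (w(N, q) = -4 - 22 = -26)
h = -20350 (h = (369 + 38)*(1 - 51) = 407*(-50) = -20350)
h*w(-28, 4) = -20350*(-26) = 529100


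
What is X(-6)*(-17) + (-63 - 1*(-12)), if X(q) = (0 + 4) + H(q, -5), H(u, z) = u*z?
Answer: -629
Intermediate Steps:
X(q) = 4 - 5*q (X(q) = (0 + 4) + q*(-5) = 4 - 5*q)
X(-6)*(-17) + (-63 - 1*(-12)) = (4 - 5*(-6))*(-17) + (-63 - 1*(-12)) = (4 + 30)*(-17) + (-63 + 12) = 34*(-17) - 51 = -578 - 51 = -629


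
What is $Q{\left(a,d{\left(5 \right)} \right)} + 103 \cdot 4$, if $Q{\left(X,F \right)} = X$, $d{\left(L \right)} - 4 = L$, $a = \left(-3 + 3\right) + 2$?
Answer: $414$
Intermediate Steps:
$a = 2$ ($a = 0 + 2 = 2$)
$d{\left(L \right)} = 4 + L$
$Q{\left(a,d{\left(5 \right)} \right)} + 103 \cdot 4 = 2 + 103 \cdot 4 = 2 + 412 = 414$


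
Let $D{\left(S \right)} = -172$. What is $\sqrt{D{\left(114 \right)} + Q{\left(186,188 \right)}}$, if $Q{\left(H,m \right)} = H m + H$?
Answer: $\sqrt{34982} \approx 187.03$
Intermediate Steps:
$Q{\left(H,m \right)} = H + H m$
$\sqrt{D{\left(114 \right)} + Q{\left(186,188 \right)}} = \sqrt{-172 + 186 \left(1 + 188\right)} = \sqrt{-172 + 186 \cdot 189} = \sqrt{-172 + 35154} = \sqrt{34982}$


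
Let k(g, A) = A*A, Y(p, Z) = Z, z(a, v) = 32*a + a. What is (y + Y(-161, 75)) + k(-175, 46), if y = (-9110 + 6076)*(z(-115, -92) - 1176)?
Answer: 15084205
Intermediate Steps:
z(a, v) = 33*a
k(g, A) = A**2
y = 15082014 (y = (-9110 + 6076)*(33*(-115) - 1176) = -3034*(-3795 - 1176) = -3034*(-4971) = 15082014)
(y + Y(-161, 75)) + k(-175, 46) = (15082014 + 75) + 46**2 = 15082089 + 2116 = 15084205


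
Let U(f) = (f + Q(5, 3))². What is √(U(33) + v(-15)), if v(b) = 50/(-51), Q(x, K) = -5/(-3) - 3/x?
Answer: √75400219/255 ≈ 34.052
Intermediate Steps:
Q(x, K) = 5/3 - 3/x (Q(x, K) = -5*(-⅓) - 3/x = 5/3 - 3/x)
U(f) = (16/15 + f)² (U(f) = (f + (5/3 - 3/5))² = (f + (5/3 - 3*⅕))² = (f + (5/3 - ⅗))² = (f + 16/15)² = (16/15 + f)²)
v(b) = -50/51 (v(b) = 50*(-1/51) = -50/51)
√(U(33) + v(-15)) = √((16 + 15*33)²/225 - 50/51) = √((16 + 495)²/225 - 50/51) = √((1/225)*511² - 50/51) = √((1/225)*261121 - 50/51) = √(261121/225 - 50/51) = √(4435307/3825) = √75400219/255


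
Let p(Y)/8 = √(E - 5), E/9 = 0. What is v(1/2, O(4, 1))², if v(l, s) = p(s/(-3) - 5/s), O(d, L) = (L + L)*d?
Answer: -320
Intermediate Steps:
E = 0 (E = 9*0 = 0)
O(d, L) = 2*L*d (O(d, L) = (2*L)*d = 2*L*d)
p(Y) = 8*I*√5 (p(Y) = 8*√(0 - 5) = 8*√(-5) = 8*(I*√5) = 8*I*√5)
v(l, s) = 8*I*√5
v(1/2, O(4, 1))² = (8*I*√5)² = -320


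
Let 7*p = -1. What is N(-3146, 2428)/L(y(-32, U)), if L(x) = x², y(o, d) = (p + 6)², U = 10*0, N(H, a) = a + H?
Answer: -1723918/2825761 ≈ -0.61007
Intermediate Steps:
p = -⅐ (p = (⅐)*(-1) = -⅐ ≈ -0.14286)
N(H, a) = H + a
U = 0
y(o, d) = 1681/49 (y(o, d) = (-⅐ + 6)² = (41/7)² = 1681/49)
N(-3146, 2428)/L(y(-32, U)) = (-3146 + 2428)/((1681/49)²) = -718/2825761/2401 = -718*2401/2825761 = -1723918/2825761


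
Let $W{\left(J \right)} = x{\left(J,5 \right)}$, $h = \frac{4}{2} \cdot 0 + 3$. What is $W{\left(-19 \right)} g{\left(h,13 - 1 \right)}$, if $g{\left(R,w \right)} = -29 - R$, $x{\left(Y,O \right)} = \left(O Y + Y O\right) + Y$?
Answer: $6688$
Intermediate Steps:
$h = 3$ ($h = 4 \cdot \frac{1}{2} \cdot 0 + 3 = 2 \cdot 0 + 3 = 0 + 3 = 3$)
$x{\left(Y,O \right)} = Y + 2 O Y$ ($x{\left(Y,O \right)} = \left(O Y + O Y\right) + Y = 2 O Y + Y = Y + 2 O Y$)
$W{\left(J \right)} = 11 J$ ($W{\left(J \right)} = J \left(1 + 2 \cdot 5\right) = J \left(1 + 10\right) = J 11 = 11 J$)
$W{\left(-19 \right)} g{\left(h,13 - 1 \right)} = 11 \left(-19\right) \left(-29 - 3\right) = - 209 \left(-29 - 3\right) = \left(-209\right) \left(-32\right) = 6688$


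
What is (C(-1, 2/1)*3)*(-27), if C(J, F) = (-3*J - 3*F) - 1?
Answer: 324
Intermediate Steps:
C(J, F) = -1 - 3*F - 3*J (C(J, F) = (-3*F - 3*J) - 1 = -1 - 3*F - 3*J)
(C(-1, 2/1)*3)*(-27) = ((-1 - 6/1 - 3*(-1))*3)*(-27) = ((-1 - 6 + 3)*3)*(-27) = -4*3*(-27) = -12*(-27) = 324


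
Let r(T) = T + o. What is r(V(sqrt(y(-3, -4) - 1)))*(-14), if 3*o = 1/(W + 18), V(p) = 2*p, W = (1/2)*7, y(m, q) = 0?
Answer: -28/129 - 28*I ≈ -0.21705 - 28.0*I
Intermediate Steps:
W = 7/2 (W = (1*(1/2))*7 = (1/2)*7 = 7/2 ≈ 3.5000)
o = 2/129 (o = 1/(3*(7/2 + 18)) = 1/(3*(43/2)) = (1/3)*(2/43) = 2/129 ≈ 0.015504)
r(T) = 2/129 + T (r(T) = T + 2/129 = 2/129 + T)
r(V(sqrt(y(-3, -4) - 1)))*(-14) = (2/129 + 2*sqrt(0 - 1))*(-14) = (2/129 + 2*sqrt(-1))*(-14) = (2/129 + 2*I)*(-14) = -28/129 - 28*I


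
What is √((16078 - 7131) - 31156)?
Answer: I*√22209 ≈ 149.03*I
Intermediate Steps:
√((16078 - 7131) - 31156) = √(8947 - 31156) = √(-22209) = I*√22209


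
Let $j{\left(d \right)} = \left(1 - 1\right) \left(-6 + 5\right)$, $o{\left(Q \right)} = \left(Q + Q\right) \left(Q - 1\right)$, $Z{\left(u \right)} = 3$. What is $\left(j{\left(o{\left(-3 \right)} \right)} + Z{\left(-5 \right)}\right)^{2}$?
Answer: $9$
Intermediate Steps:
$o{\left(Q \right)} = 2 Q \left(-1 + Q\right)$
$j{\left(d \right)} = 0$ ($j{\left(d \right)} = 0 \left(-1\right) = 0$)
$\left(j{\left(o{\left(-3 \right)} \right)} + Z{\left(-5 \right)}\right)^{2} = \left(0 + 3\right)^{2} = 3^{2} = 9$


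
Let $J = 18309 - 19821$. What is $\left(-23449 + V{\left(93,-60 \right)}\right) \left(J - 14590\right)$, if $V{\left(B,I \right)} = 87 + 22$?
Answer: $375820680$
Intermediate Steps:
$V{\left(B,I \right)} = 109$
$J = -1512$ ($J = 18309 - 19821 = -1512$)
$\left(-23449 + V{\left(93,-60 \right)}\right) \left(J - 14590\right) = \left(-23449 + 109\right) \left(-1512 - 14590\right) = \left(-23340\right) \left(-16102\right) = 375820680$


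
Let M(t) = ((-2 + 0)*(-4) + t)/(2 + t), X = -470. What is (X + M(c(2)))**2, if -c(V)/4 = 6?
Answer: 26646244/121 ≈ 2.2022e+5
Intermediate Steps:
c(V) = -24 (c(V) = -4*6 = -24)
M(t) = (8 + t)/(2 + t) (M(t) = (-2*(-4) + t)/(2 + t) = (8 + t)/(2 + t))
(X + M(c(2)))**2 = (-470 + (8 - 24)/(2 - 24))**2 = (-470 - 16/(-22))**2 = (-470 - 1/22*(-16))**2 = (-470 + 8/11)**2 = (-5162/11)**2 = 26646244/121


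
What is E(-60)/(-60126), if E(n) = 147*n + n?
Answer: 1480/10021 ≈ 0.14769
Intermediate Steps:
E(n) = 148*n
E(-60)/(-60126) = (148*(-60))/(-60126) = -8880*(-1/60126) = 1480/10021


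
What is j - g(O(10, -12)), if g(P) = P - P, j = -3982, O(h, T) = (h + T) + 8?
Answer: -3982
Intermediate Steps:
O(h, T) = 8 + T + h (O(h, T) = (T + h) + 8 = 8 + T + h)
g(P) = 0
j - g(O(10, -12)) = -3982 - 1*0 = -3982 + 0 = -3982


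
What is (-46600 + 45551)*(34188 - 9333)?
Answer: -26072895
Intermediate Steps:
(-46600 + 45551)*(34188 - 9333) = -1049*24855 = -26072895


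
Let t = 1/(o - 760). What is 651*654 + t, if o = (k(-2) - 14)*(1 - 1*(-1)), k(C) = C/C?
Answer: 334642643/786 ≈ 4.2575e+5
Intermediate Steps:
k(C) = 1
o = -26 (o = (1 - 14)*(1 - 1*(-1)) = -13*(1 + 1) = -13*2 = -26)
t = -1/786 (t = 1/(-26 - 760) = 1/(-786) = -1/786 ≈ -0.0012723)
651*654 + t = 651*654 - 1/786 = 425754 - 1/786 = 334642643/786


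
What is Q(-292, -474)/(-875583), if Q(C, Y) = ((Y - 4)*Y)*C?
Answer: 22053008/291861 ≈ 75.560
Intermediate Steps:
Q(C, Y) = C*Y*(-4 + Y) (Q(C, Y) = ((-4 + Y)*Y)*C = (Y*(-4 + Y))*C = C*Y*(-4 + Y))
Q(-292, -474)/(-875583) = -292*(-474)*(-4 - 474)/(-875583) = -292*(-474)*(-478)*(-1/875583) = -66159024*(-1/875583) = 22053008/291861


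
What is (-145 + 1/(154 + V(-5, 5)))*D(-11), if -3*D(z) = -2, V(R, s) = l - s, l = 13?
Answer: -23489/243 ≈ -96.663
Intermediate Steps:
V(R, s) = 13 - s
D(z) = ⅔ (D(z) = -⅓*(-2) = ⅔)
(-145 + 1/(154 + V(-5, 5)))*D(-11) = (-145 + 1/(154 + (13 - 1*5)))*(⅔) = (-145 + 1/(154 + (13 - 5)))*(⅔) = (-145 + 1/(154 + 8))*(⅔) = (-145 + 1/162)*(⅔) = -23489/162*⅔ = -23489/243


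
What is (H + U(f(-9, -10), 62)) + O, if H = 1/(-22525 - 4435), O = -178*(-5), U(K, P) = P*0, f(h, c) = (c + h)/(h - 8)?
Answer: 23994399/26960 ≈ 890.00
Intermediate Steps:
f(h, c) = (c + h)/(-8 + h)
U(K, P) = 0
O = 890
H = -1/26960 (H = 1/(-26960) = -1/26960 ≈ -3.7092e-5)
(H + U(f(-9, -10), 62)) + O = (-1/26960 + 0) + 890 = -1/26960 + 890 = 23994399/26960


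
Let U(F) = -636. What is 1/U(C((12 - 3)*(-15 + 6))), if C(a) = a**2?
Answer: -1/636 ≈ -0.0015723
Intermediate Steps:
1/U(C((12 - 3)*(-15 + 6))) = 1/(-636) = -1/636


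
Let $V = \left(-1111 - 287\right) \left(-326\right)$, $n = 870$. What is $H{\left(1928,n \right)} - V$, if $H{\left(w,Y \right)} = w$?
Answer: $-453820$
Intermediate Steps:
$V = 455748$ ($V = \left(-1398\right) \left(-326\right) = 455748$)
$H{\left(1928,n \right)} - V = 1928 - 455748 = -453820$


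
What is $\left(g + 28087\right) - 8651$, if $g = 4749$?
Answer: $24185$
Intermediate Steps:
$\left(g + 28087\right) - 8651 = \left(4749 + 28087\right) - 8651 = 32836 - 8651 = 24185$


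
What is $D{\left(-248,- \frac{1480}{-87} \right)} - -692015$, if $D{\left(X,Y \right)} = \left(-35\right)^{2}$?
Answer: $693240$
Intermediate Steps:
$D{\left(X,Y \right)} = 1225$
$D{\left(-248,- \frac{1480}{-87} \right)} - -692015 = 1225 - -692015 = 1225 + 692015 = 693240$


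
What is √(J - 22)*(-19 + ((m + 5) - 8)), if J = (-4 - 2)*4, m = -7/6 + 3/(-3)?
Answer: -145*I*√46/6 ≈ -163.91*I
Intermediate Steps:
m = -13/6 (m = -7*⅙ + 3*(-⅓) = -7/6 - 1 = -13/6 ≈ -2.1667)
J = -24 (J = -6*4 = -24)
√(J - 22)*(-19 + ((m + 5) - 8)) = √(-24 - 22)*(-19 + ((-13/6 + 5) - 8)) = √(-46)*(-19 + (17/6 - 8)) = (I*√46)*(-19 - 31/6) = (I*√46)*(-145/6) = -145*I*√46/6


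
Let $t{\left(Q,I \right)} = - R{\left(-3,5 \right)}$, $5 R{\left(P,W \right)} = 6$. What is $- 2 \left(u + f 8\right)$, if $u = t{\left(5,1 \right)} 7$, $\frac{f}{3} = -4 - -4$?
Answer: $\frac{84}{5} \approx 16.8$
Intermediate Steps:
$R{\left(P,W \right)} = \frac{6}{5}$ ($R{\left(P,W \right)} = \frac{1}{5} \cdot 6 = \frac{6}{5}$)
$t{\left(Q,I \right)} = - \frac{6}{5}$ ($t{\left(Q,I \right)} = \left(-1\right) \frac{6}{5} = - \frac{6}{5}$)
$f = 0$ ($f = 3 \left(-4 - -4\right) = 3 \left(-4 + 4\right) = 3 \cdot 0 = 0$)
$u = - \frac{42}{5}$ ($u = \left(- \frac{6}{5}\right) 7 = - \frac{42}{5} \approx -8.4$)
$- 2 \left(u + f 8\right) = - 2 \left(- \frac{42}{5} + 0 \cdot 8\right) = - 2 \left(- \frac{42}{5} + 0\right) = \left(-2\right) \left(- \frac{42}{5}\right) = \frac{84}{5}$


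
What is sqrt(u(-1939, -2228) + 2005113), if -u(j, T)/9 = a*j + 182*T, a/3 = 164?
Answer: sqrt(14240469) ≈ 3773.7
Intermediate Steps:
a = 492 (a = 3*164 = 492)
u(j, T) = -4428*j - 1638*T (u(j, T) = -9*(492*j + 182*T) = -9*(182*T + 492*j) = -4428*j - 1638*T)
sqrt(u(-1939, -2228) + 2005113) = sqrt((-4428*(-1939) - 1638*(-2228)) + 2005113) = sqrt((8585892 + 3649464) + 2005113) = sqrt(12235356 + 2005113) = sqrt(14240469)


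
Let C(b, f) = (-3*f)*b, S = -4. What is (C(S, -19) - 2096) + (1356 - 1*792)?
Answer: -1760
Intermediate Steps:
C(b, f) = -3*b*f
(C(S, -19) - 2096) + (1356 - 1*792) = (-3*(-4)*(-19) - 2096) + (1356 - 1*792) = (-228 - 2096) + (1356 - 792) = -2324 + 564 = -1760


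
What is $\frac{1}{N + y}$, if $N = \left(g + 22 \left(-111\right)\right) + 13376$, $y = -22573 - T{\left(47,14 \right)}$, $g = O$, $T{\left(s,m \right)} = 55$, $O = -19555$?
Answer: $- \frac{1}{31249} \approx -3.2001 \cdot 10^{-5}$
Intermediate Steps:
$g = -19555$
$y = -22628$ ($y = -22573 - 55 = -22628$)
$N = -8621$ ($N = \left(-19555 + 22 \left(-111\right)\right) + 13376 = \left(-19555 - 2442\right) + 13376 = -21997 + 13376 = -8621$)
$\frac{1}{N + y} = \frac{1}{-8621 - 22628} = \frac{1}{-31249} = - \frac{1}{31249}$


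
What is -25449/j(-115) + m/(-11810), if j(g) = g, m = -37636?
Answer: 30488083/135815 ≈ 224.48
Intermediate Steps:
-25449/j(-115) + m/(-11810) = -25449/(-115) - 37636/(-11810) = -25449*(-1/115) - 37636*(-1/11810) = 25449/115 + 18818/5905 = 30488083/135815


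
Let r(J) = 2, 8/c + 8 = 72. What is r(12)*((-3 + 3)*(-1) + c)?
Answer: ¼ ≈ 0.25000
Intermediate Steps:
c = ⅛ (c = 8/(-8 + 72) = 8/64 = 8*(1/64) = ⅛ ≈ 0.12500)
r(12)*((-3 + 3)*(-1) + c) = 2*((-3 + 3)*(-1) + ⅛) = 2*(0*(-1) + ⅛) = 2*(0 + ⅛) = 2*(⅛) = ¼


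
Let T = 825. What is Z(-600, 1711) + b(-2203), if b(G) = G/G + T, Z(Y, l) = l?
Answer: 2537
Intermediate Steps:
b(G) = 826 (b(G) = G/G + 825 = 1 + 825 = 826)
Z(-600, 1711) + b(-2203) = 1711 + 826 = 2537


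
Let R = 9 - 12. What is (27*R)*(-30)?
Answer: 2430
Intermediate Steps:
R = -3
(27*R)*(-30) = (27*(-3))*(-30) = -81*(-30) = 2430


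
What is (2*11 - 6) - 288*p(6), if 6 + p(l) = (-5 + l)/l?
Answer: 1696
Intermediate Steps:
p(l) = -6 + (-5 + l)/l
(2*11 - 6) - 288*p(6) = (2*11 - 6) - 288*(-5 - 5/6) = (22 - 6) - 288*(-5 - 5*1/6) = 16 - 288*(-5 - 5/6) = 16 - 288*(-35/6) = 16 + 1680 = 1696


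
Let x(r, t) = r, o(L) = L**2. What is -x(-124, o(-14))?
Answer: 124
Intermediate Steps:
-x(-124, o(-14)) = -1*(-124) = 124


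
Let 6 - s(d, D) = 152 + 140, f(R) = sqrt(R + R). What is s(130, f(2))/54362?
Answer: -13/2471 ≈ -0.0052610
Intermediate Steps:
f(R) = sqrt(2)*sqrt(R) (f(R) = sqrt(2*R) = sqrt(2)*sqrt(R))
s(d, D) = -286 (s(d, D) = 6 - (152 + 140) = 6 - 1*292 = 6 - 292 = -286)
s(130, f(2))/54362 = -286/54362 = -286*1/54362 = -13/2471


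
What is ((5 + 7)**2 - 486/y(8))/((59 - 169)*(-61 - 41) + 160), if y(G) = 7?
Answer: 261/39830 ≈ 0.0065529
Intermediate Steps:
((5 + 7)**2 - 486/y(8))/((59 - 169)*(-61 - 41) + 160) = ((5 + 7)**2 - 486/7)/((59 - 169)*(-61 - 41) + 160) = (12**2 - 486*1/7)/(-110*(-102) + 160) = (144 - 486/7)/(11220 + 160) = (522/7)/11380 = (522/7)*(1/11380) = 261/39830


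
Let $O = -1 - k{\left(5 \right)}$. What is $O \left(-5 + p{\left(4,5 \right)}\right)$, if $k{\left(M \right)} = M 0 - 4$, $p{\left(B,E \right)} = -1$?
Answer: $-18$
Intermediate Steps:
$k{\left(M \right)} = -4$ ($k{\left(M \right)} = 0 - 4 = -4$)
$O = 3$ ($O = -1 - -4 = -1 + 4 = 3$)
$O \left(-5 + p{\left(4,5 \right)}\right) = 3 \left(-5 - 1\right) = 3 \left(-6\right) = -18$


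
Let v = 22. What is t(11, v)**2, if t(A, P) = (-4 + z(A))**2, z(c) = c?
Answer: 2401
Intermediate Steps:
t(A, P) = (-4 + A)**2
t(11, v)**2 = ((-4 + 11)**2)**2 = (7**2)**2 = 49**2 = 2401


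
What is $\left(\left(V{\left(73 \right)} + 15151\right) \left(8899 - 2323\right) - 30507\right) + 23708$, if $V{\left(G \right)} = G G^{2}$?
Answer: $2657801969$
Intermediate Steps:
$V{\left(G \right)} = G^{3}$
$\left(\left(V{\left(73 \right)} + 15151\right) \left(8899 - 2323\right) - 30507\right) + 23708 = \left(\left(73^{3} + 15151\right) \left(8899 - 2323\right) - 30507\right) + 23708 = \left(\left(389017 + 15151\right) 6576 - 30507\right) + 23708 = \left(404168 \cdot 6576 - 30507\right) + 23708 = \left(2657808768 - 30507\right) + 23708 = 2657778261 + 23708 = 2657801969$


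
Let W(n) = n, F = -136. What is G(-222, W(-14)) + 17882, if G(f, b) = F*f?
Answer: 48074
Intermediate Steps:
G(f, b) = -136*f
G(-222, W(-14)) + 17882 = -136*(-222) + 17882 = 30192 + 17882 = 48074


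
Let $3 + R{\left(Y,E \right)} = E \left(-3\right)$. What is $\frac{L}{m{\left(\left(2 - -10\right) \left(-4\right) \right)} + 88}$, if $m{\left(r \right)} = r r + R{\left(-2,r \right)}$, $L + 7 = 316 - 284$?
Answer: $\frac{25}{2533} \approx 0.0098697$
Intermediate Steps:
$R{\left(Y,E \right)} = -3 - 3 E$ ($R{\left(Y,E \right)} = -3 + E \left(-3\right) = -3 - 3 E$)
$L = 25$ ($L = -7 + \left(316 - 284\right) = -7 + 32 = 25$)
$m{\left(r \right)} = -3 + r^{2} - 3 r$ ($m{\left(r \right)} = r r - \left(3 + 3 r\right) = r^{2} - \left(3 + 3 r\right) = -3 + r^{2} - 3 r$)
$\frac{L}{m{\left(\left(2 - -10\right) \left(-4\right) \right)} + 88} = \frac{1}{\left(-3 + \left(\left(2 - -10\right) \left(-4\right)\right)^{2} - 3 \left(2 - -10\right) \left(-4\right)\right) + 88} \cdot 25 = \frac{1}{\left(-3 + \left(\left(2 + 10\right) \left(-4\right)\right)^{2} - 3 \left(2 + 10\right) \left(-4\right)\right) + 88} \cdot 25 = \frac{1}{\left(-3 + \left(12 \left(-4\right)\right)^{2} - 3 \cdot 12 \left(-4\right)\right) + 88} \cdot 25 = \frac{1}{\left(-3 + \left(-48\right)^{2} - -144\right) + 88} \cdot 25 = \frac{1}{\left(-3 + 2304 + 144\right) + 88} \cdot 25 = \frac{1}{2445 + 88} \cdot 25 = \frac{1}{2533} \cdot 25 = \frac{25}{2533}$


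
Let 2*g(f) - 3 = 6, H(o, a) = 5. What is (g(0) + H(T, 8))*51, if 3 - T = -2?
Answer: 969/2 ≈ 484.50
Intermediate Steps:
T = 5 (T = 3 - 1*(-2) = 3 + 2 = 5)
g(f) = 9/2 (g(f) = 3/2 + (1/2)*6 = 3/2 + 3 = 9/2)
(g(0) + H(T, 8))*51 = (9/2 + 5)*51 = (19/2)*51 = 969/2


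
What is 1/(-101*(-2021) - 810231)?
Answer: -1/606110 ≈ -1.6499e-6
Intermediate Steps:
1/(-101*(-2021) - 810231) = 1/(204121 - 810231) = 1/(-606110) = -1/606110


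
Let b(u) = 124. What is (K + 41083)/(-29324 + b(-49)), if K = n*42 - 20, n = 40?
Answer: -42743/29200 ≈ -1.4638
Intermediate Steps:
K = 1660 (K = 40*42 - 20 = 1680 - 20 = 1660)
(K + 41083)/(-29324 + b(-49)) = (1660 + 41083)/(-29324 + 124) = 42743/(-29200) = 42743*(-1/29200) = -42743/29200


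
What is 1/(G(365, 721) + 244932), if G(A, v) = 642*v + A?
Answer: 1/708179 ≈ 1.4121e-6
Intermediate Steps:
G(A, v) = A + 642*v
1/(G(365, 721) + 244932) = 1/((365 + 642*721) + 244932) = 1/((365 + 462882) + 244932) = 1/(463247 + 244932) = 1/708179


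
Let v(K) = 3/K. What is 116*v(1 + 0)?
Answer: 348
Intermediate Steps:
116*v(1 + 0) = 116*(3/(1 + 0)) = 116*(3/1) = 116*(3*1) = 116*3 = 348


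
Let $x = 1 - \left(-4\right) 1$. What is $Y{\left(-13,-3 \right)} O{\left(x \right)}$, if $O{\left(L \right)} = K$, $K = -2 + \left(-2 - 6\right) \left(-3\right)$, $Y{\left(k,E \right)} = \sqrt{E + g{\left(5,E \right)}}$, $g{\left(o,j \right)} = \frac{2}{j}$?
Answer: $\frac{22 i \sqrt{33}}{3} \approx 42.127 i$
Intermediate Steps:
$Y{\left(k,E \right)} = \sqrt{E + \frac{2}{E}}$
$x = 5$ ($x = 1 - -4 = 1 + 4 = 5$)
$K = 22$ ($K = -2 + \left(-2 - 6\right) \left(-3\right) = -2 - -24 = -2 + 24 = 22$)
$O{\left(L \right)} = 22$
$Y{\left(-13,-3 \right)} O{\left(x \right)} = \sqrt{-3 + \frac{2}{-3}} \cdot 22 = \sqrt{-3 + 2 \left(- \frac{1}{3}\right)} 22 = \sqrt{-3 - \frac{2}{3}} \cdot 22 = \sqrt{- \frac{11}{3}} \cdot 22 = \frac{i \sqrt{33}}{3} \cdot 22 = \frac{22 i \sqrt{33}}{3}$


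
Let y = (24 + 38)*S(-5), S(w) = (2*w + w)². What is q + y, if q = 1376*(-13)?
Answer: -3938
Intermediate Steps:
S(w) = 9*w² (S(w) = (3*w)² = 9*w²)
q = -17888
y = 13950 (y = (24 + 38)*(9*(-5)²) = 62*(9*25) = 62*225 = 13950)
q + y = -17888 + 13950 = -3938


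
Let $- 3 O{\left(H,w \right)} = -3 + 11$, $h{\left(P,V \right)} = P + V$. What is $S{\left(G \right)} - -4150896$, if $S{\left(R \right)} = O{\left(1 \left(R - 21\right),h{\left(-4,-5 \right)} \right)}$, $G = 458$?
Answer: $\frac{12452680}{3} \approx 4.1509 \cdot 10^{6}$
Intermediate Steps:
$O{\left(H,w \right)} = - \frac{8}{3}$ ($O{\left(H,w \right)} = - \frac{-3 + 11}{3} = \left(- \frac{1}{3}\right) 8 = - \frac{8}{3}$)
$S{\left(R \right)} = - \frac{8}{3}$
$S{\left(G \right)} - -4150896 = - \frac{8}{3} - -4150896 = - \frac{8}{3} + 4150896 = \frac{12452680}{3}$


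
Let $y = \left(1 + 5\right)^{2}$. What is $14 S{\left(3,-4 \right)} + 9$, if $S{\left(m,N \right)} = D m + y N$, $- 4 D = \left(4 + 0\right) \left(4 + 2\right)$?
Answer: $-2259$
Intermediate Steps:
$D = -6$ ($D = - \frac{\left(4 + 0\right) \left(4 + 2\right)}{4} = - \frac{4 \cdot 6}{4} = \left(- \frac{1}{4}\right) 24 = -6$)
$y = 36$ ($y = 6^{2} = 36$)
$S{\left(m,N \right)} = - 6 m + 36 N$
$14 S{\left(3,-4 \right)} + 9 = 14 \left(\left(-6\right) 3 + 36 \left(-4\right)\right) + 9 = 14 \left(-18 - 144\right) + 9 = 14 \left(-162\right) + 9 = -2268 + 9 = -2259$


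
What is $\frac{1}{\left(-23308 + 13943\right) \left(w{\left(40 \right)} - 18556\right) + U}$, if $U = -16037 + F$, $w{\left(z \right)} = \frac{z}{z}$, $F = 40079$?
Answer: $\frac{1}{173791617} \approx 5.754 \cdot 10^{-9}$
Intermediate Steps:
$w{\left(z \right)} = 1$
$U = 24042$ ($U = -16037 + 40079 = 24042$)
$\frac{1}{\left(-23308 + 13943\right) \left(w{\left(40 \right)} - 18556\right) + U} = \frac{1}{\left(-23308 + 13943\right) \left(1 - 18556\right) + 24042} = \frac{1}{\left(-9365\right) \left(-18555\right) + 24042} = \frac{1}{173767575 + 24042} = \frac{1}{173791617}$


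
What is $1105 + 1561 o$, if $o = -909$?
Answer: $-1417844$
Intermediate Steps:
$1105 + 1561 o = 1105 + 1561 \left(-909\right) = 1105 - 1418949 = -1417844$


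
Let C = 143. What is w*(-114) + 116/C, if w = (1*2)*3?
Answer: -97696/143 ≈ -683.19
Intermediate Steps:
w = 6 (w = 2*3 = 6)
w*(-114) + 116/C = 6*(-114) + 116/143 = -684 + 116*(1/143) = -684 + 116/143 = -97696/143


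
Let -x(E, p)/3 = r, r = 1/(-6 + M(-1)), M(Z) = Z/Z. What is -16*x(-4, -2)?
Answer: -48/5 ≈ -9.6000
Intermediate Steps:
M(Z) = 1
r = -1/5 (r = 1/(-6 + 1) = 1/(-5) = -1/5 ≈ -0.20000)
x(E, p) = 3/5 (x(E, p) = -3*(-1/5) = 3/5)
-16*x(-4, -2) = -16*3/5 = -48/5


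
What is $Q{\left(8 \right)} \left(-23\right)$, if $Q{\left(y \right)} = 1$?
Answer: $-23$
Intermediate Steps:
$Q{\left(8 \right)} \left(-23\right) = 1 \left(-23\right) = -23$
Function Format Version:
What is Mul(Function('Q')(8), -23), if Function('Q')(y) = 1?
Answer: -23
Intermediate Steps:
Mul(Function('Q')(8), -23) = Mul(1, -23) = -23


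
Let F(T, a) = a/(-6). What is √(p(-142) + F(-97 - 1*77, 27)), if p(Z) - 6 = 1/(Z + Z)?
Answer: 5*√1207/142 ≈ 1.2233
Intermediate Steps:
F(T, a) = -a/6 (F(T, a) = a*(-⅙) = -a/6)
p(Z) = 6 + 1/(2*Z) (p(Z) = 6 + 1/(Z + Z) = 6 + 1/(2*Z))
√(p(-142) + F(-97 - 1*77, 27)) = √((6 + (½)/(-142)) - ⅙*27) = √((6 + (½)*(-1/142)) - 9/2) = √((6 - 1/284) - 9/2) = √(1703/284 - 9/2) = √(425/284) = 5*√1207/142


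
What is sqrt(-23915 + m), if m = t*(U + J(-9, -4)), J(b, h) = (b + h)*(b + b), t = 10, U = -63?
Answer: I*sqrt(22205) ≈ 149.01*I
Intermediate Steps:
J(b, h) = 2*b*(b + h) (J(b, h) = (b + h)*(2*b) = 2*b*(b + h))
m = 1710 (m = 10*(-63 + 2*(-9)*(-9 - 4)) = 10*(-63 + 2*(-9)*(-13)) = 10*(-63 + 234) = 10*171 = 1710)
sqrt(-23915 + m) = sqrt(-23915 + 1710) = sqrt(-22205) = I*sqrt(22205)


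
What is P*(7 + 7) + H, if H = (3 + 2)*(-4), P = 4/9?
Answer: -124/9 ≈ -13.778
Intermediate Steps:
P = 4/9 (P = 4*(⅑) = 4/9 ≈ 0.44444)
H = -20 (H = 5*(-4) = -20)
P*(7 + 7) + H = 4*(7 + 7)/9 - 20 = (4/9)*14 - 20 = 56/9 - 20 = -124/9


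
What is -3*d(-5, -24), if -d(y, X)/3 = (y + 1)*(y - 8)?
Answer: 468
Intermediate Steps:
d(y, X) = -3*(1 + y)*(-8 + y) (d(y, X) = -3*(y + 1)*(y - 8) = -3*(1 + y)*(-8 + y))
-3*d(-5, -24) = -3*(24 - 3*(-5)**2 + 21*(-5)) = -3*(24 - 3*25 - 105) = -3*(24 - 75 - 105) = -3*(-156) = 468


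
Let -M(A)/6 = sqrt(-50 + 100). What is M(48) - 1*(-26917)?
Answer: 26917 - 30*sqrt(2) ≈ 26875.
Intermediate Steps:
M(A) = -30*sqrt(2) (M(A) = -6*sqrt(-50 + 100) = -30*sqrt(2))
M(48) - 1*(-26917) = -30*sqrt(2) - 1*(-26917) = -30*sqrt(2) + 26917 = 26917 - 30*sqrt(2)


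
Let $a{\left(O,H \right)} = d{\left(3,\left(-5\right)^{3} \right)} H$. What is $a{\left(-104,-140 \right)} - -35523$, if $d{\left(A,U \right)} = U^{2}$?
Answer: $-2151977$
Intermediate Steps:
$a{\left(O,H \right)} = 15625 H$ ($a{\left(O,H \right)} = \left(\left(-5\right)^{3}\right)^{2} H = \left(-125\right)^{2} H = 15625 H$)
$a{\left(-104,-140 \right)} - -35523 = 15625 \left(-140\right) - -35523 = -2187500 + 35523 = -2151977$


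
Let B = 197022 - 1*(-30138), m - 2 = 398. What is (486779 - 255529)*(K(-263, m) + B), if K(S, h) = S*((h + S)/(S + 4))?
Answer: 367940443750/7 ≈ 5.2563e+10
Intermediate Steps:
m = 400 (m = 2 + 398 = 400)
K(S, h) = S*(S + h)/(4 + S) (K(S, h) = S*((S + h)/(4 + S)) = S*(S + h)/(4 + S))
B = 227160 (B = 197022 + 30138 = 227160)
(486779 - 255529)*(K(-263, m) + B) = (486779 - 255529)*(-263*(-263 + 400)/(4 - 263) + 227160) = 231250*(-263*137/(-259) + 227160) = 231250*(-263*(-1/259)*137 + 227160) = 231250*(36031/259 + 227160) = 231250*(58870471/259) = 367940443750/7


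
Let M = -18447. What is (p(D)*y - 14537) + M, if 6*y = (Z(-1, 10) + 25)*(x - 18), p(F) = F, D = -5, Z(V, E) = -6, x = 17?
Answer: -197809/6 ≈ -32968.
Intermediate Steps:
y = -19/6 (y = ((-6 + 25)*(17 - 18))/6 = (19*(-1))/6 = (⅙)*(-19) = -19/6 ≈ -3.1667)
(p(D)*y - 14537) + M = (-5*(-19/6) - 14537) - 18447 = (95/6 - 14537) - 18447 = -87127/6 - 18447 = -197809/6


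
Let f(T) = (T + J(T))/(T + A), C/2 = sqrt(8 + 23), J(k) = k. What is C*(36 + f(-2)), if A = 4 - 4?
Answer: 76*sqrt(31) ≈ 423.15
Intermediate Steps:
A = 0
C = 2*sqrt(31) (C = 2*sqrt(8 + 23) = 2*sqrt(31) ≈ 11.136)
f(T) = 2 (f(T) = (T + T)/(T + 0) = (2*T)/T = 2)
C*(36 + f(-2)) = (2*sqrt(31))*(36 + 2) = (2*sqrt(31))*38 = 76*sqrt(31)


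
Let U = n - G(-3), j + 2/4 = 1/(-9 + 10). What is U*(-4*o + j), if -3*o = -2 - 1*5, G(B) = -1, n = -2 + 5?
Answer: -106/3 ≈ -35.333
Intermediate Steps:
n = 3
j = ½ (j = -½ + 1/(-9 + 10) = -½ + 1/1 = -½ + 1 = ½ ≈ 0.50000)
U = 4 (U = 3 - 1*(-1) = 3 + 1 = 4)
o = 7/3 (o = -(-2 - 1*5)/3 = -(-2 - 5)/3 = -⅓*(-7) = 7/3 ≈ 2.3333)
U*(-4*o + j) = 4*(-4*7/3 + ½) = 4*(-28/3 + ½) = 4*(-53/6) = -106/3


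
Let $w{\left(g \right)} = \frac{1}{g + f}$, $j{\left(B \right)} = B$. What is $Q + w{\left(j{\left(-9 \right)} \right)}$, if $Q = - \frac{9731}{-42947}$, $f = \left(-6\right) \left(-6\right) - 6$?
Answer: $\frac{247298}{901887} \approx 0.2742$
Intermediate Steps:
$f = 30$ ($f = 36 - 6 = 30$)
$w{\left(g \right)} = \frac{1}{30 + g}$ ($w{\left(g \right)} = \frac{1}{g + 30} = \frac{1}{30 + g}$)
$Q = \frac{9731}{42947}$ ($Q = \left(-9731\right) \left(- \frac{1}{42947}\right) = \frac{9731}{42947} \approx 0.22658$)
$Q + w{\left(j{\left(-9 \right)} \right)} = \frac{9731}{42947} + \frac{1}{30 - 9} = \frac{9731}{42947} + \frac{1}{21} = \frac{247298}{901887}$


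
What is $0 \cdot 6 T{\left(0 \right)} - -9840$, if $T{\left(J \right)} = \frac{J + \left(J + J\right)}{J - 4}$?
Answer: $9840$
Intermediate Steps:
$T{\left(J \right)} = \frac{3 J}{-4 + J}$ ($T{\left(J \right)} = \frac{J + 2 J}{-4 + J} = \frac{3 J}{-4 + J}$)
$0 \cdot 6 T{\left(0 \right)} - -9840 = 0 \cdot 6 \cdot 3 \cdot 0 \frac{1}{-4 + 0} - -9840 = 0 \cdot 3 \cdot 0 \frac{1}{-4} + 9840 = 0 \cdot 3 \cdot 0 \left(- \frac{1}{4}\right) + 9840 = 0 \cdot 0 + 9840 = 0 + 9840 = 9840$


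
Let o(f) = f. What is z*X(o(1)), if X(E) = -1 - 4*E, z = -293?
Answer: 1465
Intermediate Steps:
X(E) = -1 - 4*E
z*X(o(1)) = -293*(-1 - 4*1) = -293*(-1 - 4) = -293*(-5) = 1465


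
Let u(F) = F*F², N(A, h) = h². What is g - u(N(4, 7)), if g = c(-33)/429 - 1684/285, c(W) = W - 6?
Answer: -368848424/3135 ≈ -1.1766e+5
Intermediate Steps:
c(W) = -6 + W
g = -18809/3135 (g = (-6 - 33)/429 - 1684/285 = -39*1/429 - 1684*1/285 = -1/11 - 1684/285 = -18809/3135 ≈ -5.9997)
u(F) = F³
g - u(N(4, 7)) = -18809/3135 - (7²)³ = -18809/3135 - 1*49³ = -18809/3135 - 1*117649 = -18809/3135 - 117649 = -368848424/3135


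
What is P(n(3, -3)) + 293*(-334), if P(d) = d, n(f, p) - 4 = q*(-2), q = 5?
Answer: -97868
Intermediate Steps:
n(f, p) = -6 (n(f, p) = 4 + 5*(-2) = 4 - 10 = -6)
P(n(3, -3)) + 293*(-334) = -6 + 293*(-334) = -6 - 97862 = -97868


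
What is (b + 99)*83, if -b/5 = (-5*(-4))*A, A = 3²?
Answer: -66483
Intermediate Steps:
A = 9
b = -900 (b = -5*(-5*(-4))*9 = -100*9 = -5*180 = -900)
(b + 99)*83 = (-900 + 99)*83 = -801*83 = -66483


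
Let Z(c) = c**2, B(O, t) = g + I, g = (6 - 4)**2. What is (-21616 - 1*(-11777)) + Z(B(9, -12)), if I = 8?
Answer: -9695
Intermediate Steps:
g = 4 (g = 2**2 = 4)
B(O, t) = 12 (B(O, t) = 4 + 8 = 12)
(-21616 - 1*(-11777)) + Z(B(9, -12)) = (-21616 - 1*(-11777)) + 12**2 = (-21616 + 11777) + 144 = -9839 + 144 = -9695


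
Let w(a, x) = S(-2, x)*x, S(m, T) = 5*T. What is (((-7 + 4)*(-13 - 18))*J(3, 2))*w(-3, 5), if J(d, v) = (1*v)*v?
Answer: 46500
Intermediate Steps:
J(d, v) = v² (J(d, v) = v*v = v²)
w(a, x) = 5*x² (w(a, x) = (5*x)*x = 5*x²)
(((-7 + 4)*(-13 - 18))*J(3, 2))*w(-3, 5) = (((-7 + 4)*(-13 - 18))*2²)*(5*5²) = (-3*(-31)*4)*(5*25) = (93*4)*125 = 372*125 = 46500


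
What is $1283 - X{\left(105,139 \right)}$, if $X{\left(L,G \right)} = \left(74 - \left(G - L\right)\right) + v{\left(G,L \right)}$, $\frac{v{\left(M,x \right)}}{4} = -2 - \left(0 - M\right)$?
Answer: $695$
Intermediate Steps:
$v{\left(M,x \right)} = -8 + 4 M$ ($v{\left(M,x \right)} = 4 \left(-2 - \left(0 - M\right)\right) = 4 \left(-2 - - M\right) = 4 \left(-2 + M\right) = -8 + 4 M$)
$X{\left(L,G \right)} = 66 + L + 3 G$ ($X{\left(L,G \right)} = \left(74 - \left(G - L\right)\right) + \left(-8 + 4 G\right) = \left(74 + L - G\right) + \left(-8 + 4 G\right) = 66 + L + 3 G$)
$1283 - X{\left(105,139 \right)} = 1283 - \left(66 + 105 + 3 \cdot 139\right) = 1283 - \left(66 + 105 + 417\right) = 1283 - 588 = 695$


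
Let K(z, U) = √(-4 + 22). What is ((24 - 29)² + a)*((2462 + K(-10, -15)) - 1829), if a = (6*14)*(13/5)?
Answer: 770361/5 + 3651*√2/5 ≈ 1.5510e+5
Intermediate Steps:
K(z, U) = 3*√2 (K(z, U) = √18 = 3*√2)
a = 1092/5 (a = 84*(13*(⅕)) = 84*(13/5) = 1092/5 ≈ 218.40)
((24 - 29)² + a)*((2462 + K(-10, -15)) - 1829) = ((24 - 29)² + 1092/5)*((2462 + 3*√2) - 1829) = ((-5)² + 1092/5)*(633 + 3*√2) = (25 + 1092/5)*(633 + 3*√2) = 1217*(633 + 3*√2)/5 = 770361/5 + 3651*√2/5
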